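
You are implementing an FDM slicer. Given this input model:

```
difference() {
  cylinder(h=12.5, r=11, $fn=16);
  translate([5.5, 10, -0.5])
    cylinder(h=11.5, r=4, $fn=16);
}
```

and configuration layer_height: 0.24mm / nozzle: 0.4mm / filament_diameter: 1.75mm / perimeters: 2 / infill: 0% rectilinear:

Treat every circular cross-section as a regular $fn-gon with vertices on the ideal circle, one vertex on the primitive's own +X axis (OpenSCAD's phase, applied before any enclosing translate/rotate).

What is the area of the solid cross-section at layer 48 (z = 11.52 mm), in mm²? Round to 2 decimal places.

At z = 11.52 mm: the cylinder: section is a regular 16-gon, circumradius r=11 (area = (16/2)·11.000²·sin(360°/16) = 370.44 mm²); the cylinder at (5.5, 10) is not intersected at this z (z outside [-0.5, 11]); Subtracting the remaining from the first: none of the subtracted shapes is present at this height, so the r=11 cylinder is unchanged — area = 370.44 mm². Overall, the cross-section is a single solid region. Net area = 370.44 mm².

370.44 mm²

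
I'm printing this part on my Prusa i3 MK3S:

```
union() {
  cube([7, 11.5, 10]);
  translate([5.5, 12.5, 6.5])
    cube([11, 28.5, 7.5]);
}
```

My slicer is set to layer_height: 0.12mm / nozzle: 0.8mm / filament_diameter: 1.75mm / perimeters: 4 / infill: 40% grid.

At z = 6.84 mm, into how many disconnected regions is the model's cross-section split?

2

At z = 6.84 mm: the 7×11.5 cube contributes its full rectangle; the 11×28.5 cube at (5.5, 12.5) contributes its full rectangle; Taking the union: the 2 present regions are separate (no shared area or edge), so areas and boundary lengths simply add and each stays a separate island — 2 connected regions. The result has 2 disconnected regions.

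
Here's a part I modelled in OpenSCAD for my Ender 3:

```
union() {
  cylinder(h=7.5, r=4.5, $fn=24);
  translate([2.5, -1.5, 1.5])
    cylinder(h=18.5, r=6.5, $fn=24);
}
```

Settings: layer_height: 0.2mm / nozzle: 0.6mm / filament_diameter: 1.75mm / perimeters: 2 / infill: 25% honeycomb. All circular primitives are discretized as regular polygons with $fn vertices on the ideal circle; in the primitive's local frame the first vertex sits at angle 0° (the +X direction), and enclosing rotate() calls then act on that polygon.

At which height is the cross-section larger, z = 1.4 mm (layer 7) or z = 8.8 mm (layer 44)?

Layer 7 (z = 1.4): the r=4.5 cylinder gives a regular 24-gon of circumradius 4.5 (constant along its height) (area = (24/2)·4.500²·sin(360°/24) = 62.89 mm²); the cylinder at (2.5, -1.5) is absent (z outside [1.5, 20]); Combining (union): only the r=4.5 cylinder is present, so the union is just that shape — area = 62.89 mm². So its area = 62.89 mm². Layer 44 (z = 8.8): the cylinder is not intersected at this z (z outside [0, 7.5]); the r=6.5 cylinder at (2.5, -1.5) contributes a regular 24-gon of circumradius 6.5 (area = (24/2)·6.500²·sin(360°/24) = 131.22 mm²); Combining (union): only the r=6.5 cylinder at (2.5, -1.5) is present, so the union is just that shape — area = 131.22 mm². So its area = 131.22 mm². Layer 44 is larger (131.22 vs 62.89 mm²).

layer 44 (z = 8.8 mm)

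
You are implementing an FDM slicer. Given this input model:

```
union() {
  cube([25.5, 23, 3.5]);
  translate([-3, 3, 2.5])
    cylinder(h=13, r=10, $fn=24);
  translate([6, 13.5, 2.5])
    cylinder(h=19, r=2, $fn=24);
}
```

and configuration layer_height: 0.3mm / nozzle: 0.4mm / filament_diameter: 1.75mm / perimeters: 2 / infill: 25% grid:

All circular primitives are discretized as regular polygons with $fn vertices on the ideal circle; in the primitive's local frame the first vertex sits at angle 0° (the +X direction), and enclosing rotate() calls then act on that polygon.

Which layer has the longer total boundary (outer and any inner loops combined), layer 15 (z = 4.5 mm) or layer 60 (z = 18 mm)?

Layer 15 (z = 4.5): the cube is absent (z outside [0, 3.5]); the cylinder at (-3, 3): section is a regular 24-gon, circumradius r=10 (perimeter = 2·24·10.000·sin(180°/24) = 62.65 mm); the r=2 cylinder at (6, 13.5) contributes a regular 24-gon of circumradius 2 (perimeter = 2·24·2.000·sin(180°/24) = 12.53 mm); Taking the union: the 2 present regions are separate (no shared area or edge), so areas and boundary lengths simply add and each stays a separate island — boundary = 75.18 mm. So its perimeter = 75.18 mm. Layer 60 (z = 18): the cube does not reach this height (z outside [0, 3.5]); the cylinder at (-3, 3) does not reach this height (z outside [2.5, 15.5]); the r=2 cylinder at (6, 13.5) contributes a regular 24-gon of circumradius 2 (perimeter = 2·24·2.000·sin(180°/24) = 12.53 mm); Merging all regions: only the r=2 cylinder at (6, 13.5) is present, so the union is just that shape — boundary = 12.53 mm. So its perimeter = 12.53 mm. Layer 15 is larger (75.18 vs 12.53 mm).

layer 15 (z = 4.5 mm)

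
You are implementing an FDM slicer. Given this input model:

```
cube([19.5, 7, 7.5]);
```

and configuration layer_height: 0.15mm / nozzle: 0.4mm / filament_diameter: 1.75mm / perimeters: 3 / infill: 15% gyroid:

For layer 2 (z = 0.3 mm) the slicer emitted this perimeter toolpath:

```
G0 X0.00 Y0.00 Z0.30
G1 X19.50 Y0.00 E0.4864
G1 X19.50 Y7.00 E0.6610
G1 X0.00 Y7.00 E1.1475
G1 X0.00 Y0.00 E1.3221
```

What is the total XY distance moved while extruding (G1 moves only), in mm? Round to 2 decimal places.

53.00 mm

Sum the Euclidean lengths of each G1 segment: total = 53.00 mm.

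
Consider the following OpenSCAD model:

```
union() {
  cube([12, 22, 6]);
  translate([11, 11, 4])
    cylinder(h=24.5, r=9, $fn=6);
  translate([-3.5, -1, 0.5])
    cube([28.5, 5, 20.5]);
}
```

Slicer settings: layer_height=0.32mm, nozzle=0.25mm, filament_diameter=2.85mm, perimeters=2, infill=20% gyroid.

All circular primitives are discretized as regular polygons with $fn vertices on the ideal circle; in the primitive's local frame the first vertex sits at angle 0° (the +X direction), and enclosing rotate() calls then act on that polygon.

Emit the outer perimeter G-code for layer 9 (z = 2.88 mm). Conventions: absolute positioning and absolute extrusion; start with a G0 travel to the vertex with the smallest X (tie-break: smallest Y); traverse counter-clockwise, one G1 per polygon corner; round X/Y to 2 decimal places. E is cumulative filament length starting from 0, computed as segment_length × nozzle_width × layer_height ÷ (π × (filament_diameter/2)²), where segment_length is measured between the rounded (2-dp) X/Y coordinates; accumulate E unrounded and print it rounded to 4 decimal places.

G0 X-3.50 Y-1.00 Z2.88
G1 X25.00 Y-1.00 E0.3574
G1 X25.00 Y4.00 E0.4201
G1 X12.00 Y4.00 E0.5831
G1 X12.00 Y22.00 E0.8089
G1 X0.00 Y22.00 E0.9593
G1 X0.00 Y4.00 E1.1851
G1 X-3.50 Y4.00 E1.2290
G1 X-3.50 Y-1.00 E1.2917

At z = 2.88 mm: the 12×22 cube contributes its full rectangle; the cylinder at (11, 11) does not reach this height (z outside [4, 28.5]); the 28.5×5 cube at (-3.5, -1) contributes its full rectangle; Merging all regions: the regions partially overlap (shared area 48.00 mm²), so overlapping operands fuse into one piece — 1 connected region. The outline is a single polygon with 8 vertices. Extrusion per mm of travel: 0.25 × 0.32 / (π × 1.425²) = 0.012540. Accumulating E over each segment gives final E = 1.2917.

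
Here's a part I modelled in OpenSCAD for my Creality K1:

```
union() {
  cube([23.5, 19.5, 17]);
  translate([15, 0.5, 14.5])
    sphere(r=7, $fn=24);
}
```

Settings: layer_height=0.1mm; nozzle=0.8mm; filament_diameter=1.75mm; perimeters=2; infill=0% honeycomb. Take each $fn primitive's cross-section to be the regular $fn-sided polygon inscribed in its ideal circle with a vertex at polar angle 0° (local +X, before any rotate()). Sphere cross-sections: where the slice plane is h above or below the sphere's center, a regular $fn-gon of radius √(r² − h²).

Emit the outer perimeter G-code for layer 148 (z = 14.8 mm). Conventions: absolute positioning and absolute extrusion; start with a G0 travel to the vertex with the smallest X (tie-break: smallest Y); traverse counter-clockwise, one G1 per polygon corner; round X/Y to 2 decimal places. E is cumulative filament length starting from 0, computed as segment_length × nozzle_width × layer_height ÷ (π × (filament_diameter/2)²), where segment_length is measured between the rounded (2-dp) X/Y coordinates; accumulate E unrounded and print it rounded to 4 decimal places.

G0 X0.00 Y0.00 Z14.80
G1 X8.07 Y0.00 E0.2684
G1 X8.24 Y-1.31 E0.3123
G1 X8.94 Y-3.00 E0.3732
G1 X10.05 Y-4.45 E0.4339
G1 X11.50 Y-5.56 E0.4947
G1 X13.19 Y-6.26 E0.5555
G1 X15.00 Y-6.49 E0.6162
G1 X16.81 Y-6.26 E0.6769
G1 X18.50 Y-5.56 E0.7377
G1 X19.95 Y-4.45 E0.7984
G1 X21.06 Y-3.00 E0.8592
G1 X21.76 Y-1.31 E0.9200
G1 X21.93 Y0.00 E0.9640
G1 X23.50 Y0.00 E1.0162
G1 X23.50 Y19.50 E1.6647
G1 X0.00 Y19.50 E2.4464
G1 X0.00 Y0.00 E3.0949

At z = 14.8 mm: the 23.5×19.5 cube contributes its full rectangle; the r=7 sphere at (15, 0.5) slices to a regular 24-gon of circumradius 6.994 (√(r²−h²) with h=0.3 from center); Combining (union): the regions partially overlap (shared area 82.91 mm²), so overlapping operands fuse into one piece — 1 connected region. The outline is a single polygon with 17 vertices. Extrusion per mm of travel: 0.8 × 0.1 / (π × 0.875²) = 0.033260. Accumulating E over each segment gives final E = 3.0949.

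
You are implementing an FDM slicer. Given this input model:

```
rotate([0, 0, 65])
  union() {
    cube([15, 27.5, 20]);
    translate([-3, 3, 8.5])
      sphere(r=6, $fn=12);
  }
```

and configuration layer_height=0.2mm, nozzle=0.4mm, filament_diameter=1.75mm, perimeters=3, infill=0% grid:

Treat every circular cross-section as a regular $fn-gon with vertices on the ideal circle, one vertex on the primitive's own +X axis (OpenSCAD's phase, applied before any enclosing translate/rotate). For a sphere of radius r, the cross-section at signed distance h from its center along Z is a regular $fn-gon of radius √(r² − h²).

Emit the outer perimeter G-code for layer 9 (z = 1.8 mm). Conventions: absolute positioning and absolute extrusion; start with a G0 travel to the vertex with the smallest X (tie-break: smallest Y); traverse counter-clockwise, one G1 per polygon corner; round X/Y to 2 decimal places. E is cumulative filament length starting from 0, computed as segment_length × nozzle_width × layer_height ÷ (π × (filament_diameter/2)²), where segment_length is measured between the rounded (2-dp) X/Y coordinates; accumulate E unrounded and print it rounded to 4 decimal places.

G0 X-24.92 Y11.62 Z1.80
G1 X0.00 Y0.00 E0.9145
G1 X6.34 Y13.59 E1.4133
G1 X-18.58 Y25.22 E2.3280
G1 X-24.92 Y11.62 E2.8270

At z = 1.8 mm: the cube is present — its section is the full 15×27.5 rectangle; the sphere at (-3, 3) is absent (|z−center|=6.700 > r=6); Combining (union): only the 15×27.5 cube is present, so the union is just that shape — 1 connected region; (rotated 65° about Z; rotation is an isometry so areas/perimeters/island counts are preserved). The outline is a single polygon with 4 vertices. Extrusion per mm of travel: 0.4 × 0.2 / (π × 0.875²) = 0.033260. Accumulating E over each segment gives final E = 2.8270.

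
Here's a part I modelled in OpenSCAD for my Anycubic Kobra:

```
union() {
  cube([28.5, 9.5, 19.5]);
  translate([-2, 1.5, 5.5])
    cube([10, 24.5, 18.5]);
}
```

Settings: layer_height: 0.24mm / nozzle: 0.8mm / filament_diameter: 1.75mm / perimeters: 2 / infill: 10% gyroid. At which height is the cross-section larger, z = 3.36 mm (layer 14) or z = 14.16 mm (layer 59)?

layer 59 (z = 14.16 mm)

Layer 14 (z = 3.36): the 28.5×9.5 cube contributes its full rectangle (area 270.75 mm²); the cube at (-2, 1.5) is absent (z outside [5.5, 24]); Taking the union: only the 28.5×9.5 cube is present, so the union is just that shape — area = 270.75 mm². So its area = 270.75 mm². Layer 59 (z = 14.16): the 28.5×9.5 cube contributes its full rectangle (area 270.75 mm²); the cube at (-2, 1.5) (footprint 10×24.5) is included at this height (area 245.00 mm²); Combining (union): the regions partially overlap — summed areas 515.75 mm² minus the doubly-counted overlap 64.00 mm² gives 451.75 mm² — area = 451.75 mm². So its area = 451.75 mm². Layer 59 is larger (451.75 vs 270.75 mm²).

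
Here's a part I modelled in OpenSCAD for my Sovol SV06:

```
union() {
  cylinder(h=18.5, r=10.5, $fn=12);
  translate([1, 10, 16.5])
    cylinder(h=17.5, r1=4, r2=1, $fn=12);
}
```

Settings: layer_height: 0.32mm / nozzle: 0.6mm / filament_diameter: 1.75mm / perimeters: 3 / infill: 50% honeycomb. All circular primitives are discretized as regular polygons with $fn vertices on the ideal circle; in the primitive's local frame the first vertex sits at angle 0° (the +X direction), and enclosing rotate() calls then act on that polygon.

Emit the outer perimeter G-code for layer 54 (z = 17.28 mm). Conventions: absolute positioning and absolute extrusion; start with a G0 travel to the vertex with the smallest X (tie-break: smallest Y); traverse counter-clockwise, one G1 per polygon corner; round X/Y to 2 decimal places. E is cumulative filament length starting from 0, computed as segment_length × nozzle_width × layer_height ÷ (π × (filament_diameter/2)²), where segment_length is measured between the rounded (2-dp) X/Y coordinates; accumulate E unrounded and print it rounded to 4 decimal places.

G0 X-10.50 Y0.00 Z17.28
G1 X-9.09 Y-5.25 E0.4339
G1 X-5.25 Y-9.09 E0.8674
G1 X0.00 Y-10.50 E1.3013
G1 X5.25 Y-9.09 E1.7353
G1 X9.09 Y-5.25 E2.1688
G1 X10.50 Y0.00 E2.6027
G1 X9.09 Y5.25 E3.0366
G1 X5.25 Y9.09 E3.4701
G1 X4.67 Y9.25 E3.5181
G1 X4.87 Y10.00 E3.5801
G1 X4.35 Y11.93 E3.7397
G1 X2.93 Y13.35 E3.9000
G1 X1.00 Y13.87 E4.0595
G1 X-0.93 Y13.35 E4.2191
G1 X-2.35 Y11.93 E4.3794
G1 X-2.87 Y10.00 E4.5389
G1 X-2.80 Y9.75 E4.5597
G1 X-5.25 Y9.09 E4.7622
G1 X-9.09 Y5.25 E5.1957
G1 X-10.50 Y0.00 E5.6296

At z = 17.28 mm: the cylinder: section is a regular 12-gon, circumradius r=10.5; the cone at (1, 10) contributes a regular 12-gon of circumradius 3.866 (interpolated between r1=4 and r2=1 at t=0.045); Merging all regions: the regions partially overlap (shared area 22.11 mm²), so overlapping operands fuse into one piece — 1 connected region. The outline is a single polygon with 20 vertices. Extrusion per mm of travel: 0.6 × 0.32 / (π × 0.875²) = 0.079824. Accumulating E over each segment gives final E = 5.6296.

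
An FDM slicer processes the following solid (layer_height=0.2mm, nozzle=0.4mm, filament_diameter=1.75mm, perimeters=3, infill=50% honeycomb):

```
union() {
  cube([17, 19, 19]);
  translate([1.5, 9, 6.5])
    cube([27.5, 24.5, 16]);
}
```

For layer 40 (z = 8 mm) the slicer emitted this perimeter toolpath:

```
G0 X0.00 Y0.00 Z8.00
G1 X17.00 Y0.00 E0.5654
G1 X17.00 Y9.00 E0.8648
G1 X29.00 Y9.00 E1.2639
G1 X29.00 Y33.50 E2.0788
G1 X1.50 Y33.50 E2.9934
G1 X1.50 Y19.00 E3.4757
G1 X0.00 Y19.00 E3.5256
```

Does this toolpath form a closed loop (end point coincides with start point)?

Start point (G0): (0.00, 0.00). End point (last G1): the path does not return to the start — open.

no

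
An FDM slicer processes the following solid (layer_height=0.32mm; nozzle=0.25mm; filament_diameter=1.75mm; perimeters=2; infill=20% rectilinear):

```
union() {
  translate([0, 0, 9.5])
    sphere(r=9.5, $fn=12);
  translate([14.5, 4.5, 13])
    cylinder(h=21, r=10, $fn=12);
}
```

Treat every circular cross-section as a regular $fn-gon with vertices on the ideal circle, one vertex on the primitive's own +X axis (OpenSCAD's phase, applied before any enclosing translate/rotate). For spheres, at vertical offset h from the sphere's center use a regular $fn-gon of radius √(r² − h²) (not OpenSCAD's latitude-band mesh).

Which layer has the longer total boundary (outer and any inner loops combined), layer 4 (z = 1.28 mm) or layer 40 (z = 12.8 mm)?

layer 40 (z = 12.8 mm)

Layer 4 (z = 1.28): the sphere: section is a regular 12-gon, circumradius = √(r²−h²) = √(9.5²−8.22²) = 4.763 (perimeter = 2·12·4.763·sin(180°/12) = 29.58 mm); the cylinder at (14.5, 4.5) does not reach this height (z outside [13, 34]); Combining (union): only the r=9.5 sphere is present, so the union is just that shape — boundary = 29.58 mm. So its perimeter = 29.58 mm. Layer 40 (z = 12.8): the r=9.5 sphere contributes a regular 12-gon of circumradius √(9.5²−3.3²) = 8.908 (perimeter = 2·12·8.908·sin(180°/12) = 55.34 mm); the cylinder at (14.5, 4.5) is absent (z outside [13, 34]); Taking the union: only the r=9.5 sphere is present, so the union is just that shape — boundary = 55.34 mm. So its perimeter = 55.34 mm. Layer 40 is larger (55.34 vs 29.58 mm).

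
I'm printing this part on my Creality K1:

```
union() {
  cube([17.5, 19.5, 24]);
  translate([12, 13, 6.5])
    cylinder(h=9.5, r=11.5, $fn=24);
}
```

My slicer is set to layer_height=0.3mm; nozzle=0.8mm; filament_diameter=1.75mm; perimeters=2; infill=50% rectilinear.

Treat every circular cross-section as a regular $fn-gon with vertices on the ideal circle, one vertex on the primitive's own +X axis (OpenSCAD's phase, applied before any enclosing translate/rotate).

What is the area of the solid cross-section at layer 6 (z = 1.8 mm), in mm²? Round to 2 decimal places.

341.25 mm²

At z = 1.8 mm: the cube (footprint 17.5×19.5) is included at this height (area 341.25 mm²); the cylinder at (12, 13) does not reach this height (z outside [6.5, 16]); Taking the union: only the 17.5×19.5 cube is present, so the union is just that shape — area = 341.25 mm². Overall, the cross-section is a single solid region. Net area = 341.25 mm².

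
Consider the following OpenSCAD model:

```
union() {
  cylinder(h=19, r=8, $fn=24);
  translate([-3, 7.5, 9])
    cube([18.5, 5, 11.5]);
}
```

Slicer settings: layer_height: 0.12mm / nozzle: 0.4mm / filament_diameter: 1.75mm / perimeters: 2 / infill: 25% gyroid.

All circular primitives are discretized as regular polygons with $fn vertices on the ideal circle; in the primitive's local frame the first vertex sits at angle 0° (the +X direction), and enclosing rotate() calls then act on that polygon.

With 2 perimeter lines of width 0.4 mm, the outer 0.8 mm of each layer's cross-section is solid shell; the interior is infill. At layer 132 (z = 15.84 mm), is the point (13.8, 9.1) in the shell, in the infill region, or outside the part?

At z = 15.84 mm: the r=8 cylinder contributes a regular 24-gon of circumradius 8; the cube at (-3, 7.5) (footprint 18.5×5) is included at this height; Taking the union: the regions partially overlap (shared area 1.63 mm²), so overlapping operands fuse into one piece — 1 connected region. Overall, the cross-section is a single solid region. The nearest boundary edge runs (15.50, 7.50)→(2.62, 7.50); distance from the point to it = 1.60 mm. The point is inside the cross-section and 1.60 mm from the nearest boundary — more than the 0.8 mm shell width (2 × 0.4), so it's in the infill interior.

infill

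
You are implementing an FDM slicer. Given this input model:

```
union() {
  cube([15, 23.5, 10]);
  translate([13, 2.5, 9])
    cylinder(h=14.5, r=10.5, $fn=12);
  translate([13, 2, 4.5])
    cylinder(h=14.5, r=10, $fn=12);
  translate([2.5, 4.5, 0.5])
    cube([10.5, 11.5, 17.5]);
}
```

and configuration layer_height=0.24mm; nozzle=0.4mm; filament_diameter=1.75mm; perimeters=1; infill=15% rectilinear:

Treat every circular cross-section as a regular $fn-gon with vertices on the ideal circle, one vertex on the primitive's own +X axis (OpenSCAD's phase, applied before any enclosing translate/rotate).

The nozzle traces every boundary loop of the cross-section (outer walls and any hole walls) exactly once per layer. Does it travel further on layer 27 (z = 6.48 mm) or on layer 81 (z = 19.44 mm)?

layer 27 (z = 6.48 mm)

Layer 27 (z = 6.48): the cube is present — its section is the full 15×23.5 rectangle (perimeter 77.00 mm); the cylinder at (13, 2.5) is not intersected at this z (z outside [9, 23.5]); the r=10 cylinder at (13, 2) gives a regular 12-gon of circumradius 10 (constant along its height) (perimeter = 2·12·10.000·sin(180°/12) = 62.12 mm); the cube at (2.5, 4.5) (footprint 10.5×11.5) is included at this height (perimeter 44.00 mm); Combining (union): the regions partially overlap (shared area 238.68 mm²), so the edge portions inside another operand are dropped and the merged outline is re-measured after clipping — boundary = 96.52 mm. So its perimeter = 96.52 mm. Layer 81 (z = 19.44): the cube is not intersected at this z (z outside [0, 10]); the cylinder at (13, 2.5): section is a regular 12-gon, circumradius r=10.5 (perimeter = 2·12·10.500·sin(180°/12) = 65.22 mm); the cylinder at (13, 2) is absent (z outside [4.5, 19]); the cube at (2.5, 4.5) does not reach this height (z outside [0.5, 18]); Merging all regions: only the r=10.5 cylinder at (13, 2.5) is present, so the union is just that shape — boundary = 65.22 mm. So its perimeter = 65.22 mm. Layer 27 is larger (96.52 vs 65.22 mm).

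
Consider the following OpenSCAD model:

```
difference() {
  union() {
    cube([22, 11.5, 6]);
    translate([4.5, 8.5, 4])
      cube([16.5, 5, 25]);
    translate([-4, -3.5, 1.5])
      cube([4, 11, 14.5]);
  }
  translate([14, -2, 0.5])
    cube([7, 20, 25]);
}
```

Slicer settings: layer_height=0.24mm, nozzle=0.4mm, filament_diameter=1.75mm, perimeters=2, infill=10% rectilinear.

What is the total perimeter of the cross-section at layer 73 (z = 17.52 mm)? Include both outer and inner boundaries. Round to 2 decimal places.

29.00 mm

At z = 17.52 mm: the cube is absent (z outside [0, 6]); the cube at (4.5, 8.5) is present — its section is the full 16.5×5 rectangle (perimeter 43.00 mm); the cube at (-4, -3.5) does not reach this height (z outside [1.5, 16]); Combining (union): only the 16.5×5 cube at (4.5, 8.5) is present, so the union is just that shape — boundary = 43.00 mm; the cube at (14, -2) (footprint 7×20) is included at this height (perimeter 54.00 mm); After the difference (first − rest): starting from the result so far, the 7×20 cube at (14, -2) partially overlaps it — only the 35.00 mm² overlap (of its 140.00 mm²) is removed, clipping the outline — boundary = 29.00 mm. Overall, the cross-section is a single solid region. Total boundary length (outer) = 29.00 mm.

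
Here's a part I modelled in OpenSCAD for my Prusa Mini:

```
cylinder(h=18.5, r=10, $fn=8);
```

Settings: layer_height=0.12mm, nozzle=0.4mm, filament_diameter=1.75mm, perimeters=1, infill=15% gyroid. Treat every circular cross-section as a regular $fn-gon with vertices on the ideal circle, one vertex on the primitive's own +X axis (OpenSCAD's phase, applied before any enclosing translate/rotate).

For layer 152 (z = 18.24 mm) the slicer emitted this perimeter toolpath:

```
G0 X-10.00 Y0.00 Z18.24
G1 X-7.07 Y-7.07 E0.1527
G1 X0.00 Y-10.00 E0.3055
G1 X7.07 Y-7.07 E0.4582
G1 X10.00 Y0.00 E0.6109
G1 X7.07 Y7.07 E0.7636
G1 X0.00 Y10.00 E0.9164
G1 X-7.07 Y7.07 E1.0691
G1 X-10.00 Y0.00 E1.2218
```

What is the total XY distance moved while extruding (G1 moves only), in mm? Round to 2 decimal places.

61.22 mm

Sum the Euclidean lengths of each G1 segment: total = 61.22 mm.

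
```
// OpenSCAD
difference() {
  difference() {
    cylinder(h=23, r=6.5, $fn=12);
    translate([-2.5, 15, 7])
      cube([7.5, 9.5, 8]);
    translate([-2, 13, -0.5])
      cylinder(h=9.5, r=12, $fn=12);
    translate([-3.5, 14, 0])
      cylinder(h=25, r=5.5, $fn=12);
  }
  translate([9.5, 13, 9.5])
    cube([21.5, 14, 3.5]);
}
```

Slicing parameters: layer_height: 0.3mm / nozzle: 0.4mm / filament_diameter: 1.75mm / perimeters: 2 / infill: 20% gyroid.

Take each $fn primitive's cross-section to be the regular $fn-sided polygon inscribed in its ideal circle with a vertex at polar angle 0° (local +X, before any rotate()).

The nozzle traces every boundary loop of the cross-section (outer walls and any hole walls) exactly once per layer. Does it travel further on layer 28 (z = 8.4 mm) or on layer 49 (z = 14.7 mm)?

layer 49 (z = 14.7 mm)

Layer 28 (z = 8.4): the cylinder: section is a regular 12-gon, circumradius r=6.5 (perimeter = 2·12·6.500·sin(180°/12) = 40.38 mm); the 7.5×9.5 cube at (-2.5, 15) contributes its full rectangle (perimeter 34.00 mm); the r=12 cylinder at (-2, 13) gives a regular 12-gon of circumradius 12 (constant along its height) (perimeter = 2·12·12.000·sin(180°/12) = 74.54 mm); the r=5.5 cylinder at (-3.5, 14) contributes a regular 12-gon of circumradius 5.5 (perimeter = 2·12·5.500·sin(180°/12) = 34.16 mm); Taking the first minus the rest: starting from the r=6.5 cylinder, the 7.5×9.5 cube at (-2.5, 15) misses the remaining region (no effect); the r=12 cylinder at (-2, 13) partially overlaps it — only the 39.20 mm² overlap (of its 432.00 mm²) is removed, clipping the outline; the r=5.5 cylinder at (-3.5, 14) misses the remaining region (no effect) — boundary = 38.29 mm; the cube at (9.5, 13) is absent (z outside [9.5, 13]); Taking the first minus the rest: none of the subtracted shapes is present at this height, so that combined region is unchanged — boundary = 38.29 mm. So its perimeter = 38.29 mm. Layer 49 (z = 14.7): the cylinder: section is a regular 12-gon, circumradius r=6.5 (perimeter = 2·12·6.500·sin(180°/12) = 40.38 mm); the 7.5×9.5 cube at (-2.5, 15) contributes its full rectangle (perimeter 34.00 mm); the cylinder at (-2, 13) does not reach this height (z outside [-0.5, 9]); the cylinder at (-3.5, 14): section is a regular 12-gon, circumradius r=5.5 (perimeter = 2·12·5.500·sin(180°/12) = 34.16 mm); After the difference (first − rest): starting from the r=6.5 cylinder, the 7.5×9.5 cube at (-2.5, 15) misses the remaining region (no effect); the r=5.5 cylinder at (-3.5, 14) misses the remaining region (no effect) — boundary = 40.38 mm; the cube at (9.5, 13) is not intersected at this z (z outside [9.5, 13]); Taking the first minus the rest: none of the subtracted shapes is present at this height, so the result so far is unchanged — boundary = 40.38 mm. So its perimeter = 40.38 mm. Layer 49 is larger (40.38 vs 38.29 mm).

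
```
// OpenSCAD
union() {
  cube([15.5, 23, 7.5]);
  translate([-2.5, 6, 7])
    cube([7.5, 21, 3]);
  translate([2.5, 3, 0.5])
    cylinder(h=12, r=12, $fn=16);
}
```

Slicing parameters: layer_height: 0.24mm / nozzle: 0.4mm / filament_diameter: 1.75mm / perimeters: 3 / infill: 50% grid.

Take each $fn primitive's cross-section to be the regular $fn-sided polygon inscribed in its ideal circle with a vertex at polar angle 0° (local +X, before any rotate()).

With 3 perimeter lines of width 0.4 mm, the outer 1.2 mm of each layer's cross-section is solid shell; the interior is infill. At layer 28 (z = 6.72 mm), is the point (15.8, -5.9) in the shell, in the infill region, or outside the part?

outside

At z = 6.72 mm: the cube is present — its section is the full 15.5×23 rectangle; the cube at (-2.5, 6) is absent (z outside [7, 10]); the r=12 cylinder at (2.5, 3) contributes a regular 16-gon of circumradius 12; Merging all regions: the regions partially overlap (shared area 182.20 mm²), so overlapping operands fuse into one piece — 1 connected region. Overall, the cross-section is a single solid region. The nearest boundary edge runs (13.59, -1.59)→(10.99, -5.49); distance from the point to it = 4.23 mm. The point is not inside any of the regions above, so it lies outside the cross-section (4.23 mm from the nearest boundary).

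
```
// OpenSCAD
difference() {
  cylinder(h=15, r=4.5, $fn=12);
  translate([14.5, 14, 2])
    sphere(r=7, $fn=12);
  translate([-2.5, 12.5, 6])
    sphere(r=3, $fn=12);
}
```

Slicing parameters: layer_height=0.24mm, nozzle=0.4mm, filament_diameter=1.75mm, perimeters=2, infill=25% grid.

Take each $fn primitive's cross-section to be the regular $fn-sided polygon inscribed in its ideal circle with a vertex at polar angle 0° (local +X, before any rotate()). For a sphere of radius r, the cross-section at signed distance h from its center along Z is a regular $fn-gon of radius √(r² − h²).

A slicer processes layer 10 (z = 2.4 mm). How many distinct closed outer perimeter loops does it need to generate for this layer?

At z = 2.4 mm: the r=4.5 cylinder gives a regular 12-gon of circumradius 4.5 (constant along its height); the r=7 sphere at (14.5, 14) contributes a regular 12-gon of circumradius √(7²−0.4²) = 6.989; the sphere at (-2.5, 12.5) does not reach this height (|z−center|=3.600 > r=3); Subtracting the remaining from the first: starting from the r=4.5 cylinder, the r=7 sphere at (14.5, 14) misses the remaining region (no effect) — 1 connected region. The result has 1 disconnected region.

1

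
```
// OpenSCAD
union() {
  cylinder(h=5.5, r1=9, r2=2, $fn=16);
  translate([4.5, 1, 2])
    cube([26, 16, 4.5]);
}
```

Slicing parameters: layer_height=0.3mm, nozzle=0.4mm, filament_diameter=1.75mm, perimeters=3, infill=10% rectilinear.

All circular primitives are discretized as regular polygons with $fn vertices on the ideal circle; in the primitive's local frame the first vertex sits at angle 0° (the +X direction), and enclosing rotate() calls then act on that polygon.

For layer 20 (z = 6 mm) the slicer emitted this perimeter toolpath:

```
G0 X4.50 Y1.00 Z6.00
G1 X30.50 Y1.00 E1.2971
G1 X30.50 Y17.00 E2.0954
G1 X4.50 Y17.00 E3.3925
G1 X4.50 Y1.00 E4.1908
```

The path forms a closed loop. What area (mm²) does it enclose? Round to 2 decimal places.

Apply the shoelace formula to the sequence of (X, Y) vertices; enclosed area = 416.00 mm².

416.00 mm²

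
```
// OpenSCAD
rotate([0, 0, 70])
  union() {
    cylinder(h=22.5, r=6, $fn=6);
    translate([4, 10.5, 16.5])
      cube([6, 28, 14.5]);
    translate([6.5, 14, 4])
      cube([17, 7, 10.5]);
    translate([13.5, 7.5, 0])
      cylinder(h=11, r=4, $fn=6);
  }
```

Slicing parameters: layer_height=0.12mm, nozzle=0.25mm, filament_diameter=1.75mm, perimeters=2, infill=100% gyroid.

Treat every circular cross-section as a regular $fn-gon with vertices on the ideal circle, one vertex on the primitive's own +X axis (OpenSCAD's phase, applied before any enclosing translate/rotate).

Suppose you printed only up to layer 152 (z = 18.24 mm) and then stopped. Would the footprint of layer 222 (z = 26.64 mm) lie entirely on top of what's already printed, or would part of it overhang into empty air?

entirely on top

Compare the two slices. At z = 18.24: the r=6 cylinder contributes a regular 6-gon of circumradius 6 (area = (6/2)·6.000²·sin(360°/6) = 93.53 mm²); the 6×28 cube at (4, 10.5) contributes its full rectangle (area 168.00 mm²); the cube at (6.5, 14) does not reach this height (z outside [4, 14.5]); the cylinder at (13.5, 7.5) is not intersected at this z (z outside [0, 11]); Combining (union): the 2 present regions are separate (no shared area or edge), so areas and boundary lengths simply add and each stays a separate island — area = 261.53 mm²; (whole slice rotated 70° about Z — lengths, areas and connectivity unchanged). At z = 26.64: the cylinder is not intersected at this z (z outside [0, 22.5]); the 6×28 cube at (4, 10.5) contributes its full rectangle (area 168.00 mm²); the cube at (6.5, 14) does not reach this height (z outside [4, 14.5]); the cylinder at (13.5, 7.5) is not intersected at this z (z outside [0, 11]); Merging all regions: only the 6×28 cube at (4, 10.5) is present, so the union is just that shape — area = 168.00 mm²; (whole slice rotated 70° about Z — lengths, areas and connectivity unchanged). Checking containment: the cross-section at z = 26.64 is a subset of the cross-section at z = 18.24.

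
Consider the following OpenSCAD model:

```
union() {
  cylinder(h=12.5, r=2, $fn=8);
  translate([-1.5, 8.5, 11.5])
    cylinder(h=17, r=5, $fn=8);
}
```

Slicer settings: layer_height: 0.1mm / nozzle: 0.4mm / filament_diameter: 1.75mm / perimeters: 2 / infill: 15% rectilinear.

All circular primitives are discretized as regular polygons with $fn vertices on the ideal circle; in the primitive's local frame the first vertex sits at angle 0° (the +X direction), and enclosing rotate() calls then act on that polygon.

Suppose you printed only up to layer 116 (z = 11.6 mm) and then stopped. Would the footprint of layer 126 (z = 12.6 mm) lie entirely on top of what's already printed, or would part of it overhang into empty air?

entirely on top

Compare the two slices. At z = 11.6: the r=2 cylinder gives a regular 8-gon of circumradius 2 (constant along its height) (area = (8/2)·2.000²·sin(360°/8) = 11.31 mm²); the cylinder at (-1.5, 8.5): section is a regular 8-gon, circumradius r=5 (area = (8/2)·5.000²·sin(360°/8) = 70.71 mm²); Combining (union): the 2 present regions are separate (no shared area or edge), so areas and boundary lengths simply add and each stays a separate island — area = 82.02 mm². At z = 12.6: the cylinder does not reach this height (z outside [0, 12.5]); the r=5 cylinder at (-1.5, 8.5) gives a regular 8-gon of circumradius 5 (constant along its height) (area = (8/2)·5.000²·sin(360°/8) = 70.71 mm²); Combining (union): only the r=5 cylinder at (-1.5, 8.5) is present, so the union is just that shape — area = 70.71 mm². Checking containment: the cross-section at z = 12.6 is a subset of the cross-section at z = 11.6.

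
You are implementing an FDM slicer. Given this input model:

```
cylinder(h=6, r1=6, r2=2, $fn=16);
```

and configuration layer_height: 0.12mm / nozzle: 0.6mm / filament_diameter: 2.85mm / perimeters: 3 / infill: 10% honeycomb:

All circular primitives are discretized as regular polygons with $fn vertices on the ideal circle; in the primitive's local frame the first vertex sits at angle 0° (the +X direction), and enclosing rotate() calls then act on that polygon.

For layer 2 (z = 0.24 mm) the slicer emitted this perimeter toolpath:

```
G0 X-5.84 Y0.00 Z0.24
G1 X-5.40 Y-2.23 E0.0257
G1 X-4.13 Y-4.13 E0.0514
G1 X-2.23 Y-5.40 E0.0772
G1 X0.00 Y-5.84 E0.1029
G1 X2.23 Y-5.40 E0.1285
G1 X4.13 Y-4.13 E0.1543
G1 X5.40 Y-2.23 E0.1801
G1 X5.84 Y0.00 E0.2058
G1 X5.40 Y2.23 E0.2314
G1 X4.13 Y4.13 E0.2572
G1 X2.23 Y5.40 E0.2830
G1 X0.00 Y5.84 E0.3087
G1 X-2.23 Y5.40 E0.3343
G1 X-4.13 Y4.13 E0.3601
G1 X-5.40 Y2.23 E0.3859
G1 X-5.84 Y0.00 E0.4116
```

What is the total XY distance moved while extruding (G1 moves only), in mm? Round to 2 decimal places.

36.47 mm

Sum the Euclidean lengths of each G1 segment: total = 36.47 mm.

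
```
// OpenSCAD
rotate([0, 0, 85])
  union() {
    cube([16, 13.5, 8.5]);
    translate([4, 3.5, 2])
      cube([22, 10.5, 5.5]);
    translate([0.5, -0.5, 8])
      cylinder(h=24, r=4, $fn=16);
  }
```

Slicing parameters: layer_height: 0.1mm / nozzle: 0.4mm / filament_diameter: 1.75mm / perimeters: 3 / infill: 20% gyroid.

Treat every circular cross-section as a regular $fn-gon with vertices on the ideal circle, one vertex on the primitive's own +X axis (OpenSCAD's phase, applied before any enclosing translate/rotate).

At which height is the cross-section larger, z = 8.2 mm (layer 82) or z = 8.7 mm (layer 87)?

Layer 82 (z = 8.2): the cube is present — its section is the full 16×13.5 rectangle (area 216.00 mm²); the cube at (4, 3.5) is not intersected at this z (z outside [2, 7.5]); the r=4 cylinder at (0.5, -0.5) contributes a regular 16-gon of circumradius 4 (area = (16/2)·4.000²·sin(360°/16) = 48.98 mm²); Combining (union): the regions partially overlap — summed areas 264.98 mm² minus the doubly-counted overlap 12.00 mm² gives 252.99 mm² — area = 252.99 mm²; (whole slice rotated 85° about Z — lengths, areas and connectivity unchanged). So its area = 252.99 mm². Layer 87 (z = 8.7): the cube does not reach this height (z outside [0, 8.5]); the cube at (4, 3.5) is not intersected at this z (z outside [2, 7.5]); the r=4 cylinder at (0.5, -0.5) contributes a regular 16-gon of circumradius 4 (area = (16/2)·4.000²·sin(360°/16) = 48.98 mm²); Merging all regions: only the r=4 cylinder at (0.5, -0.5) is present, so the union is just that shape — area = 48.98 mm²; (whole slice rotated 85° about Z — lengths, areas and connectivity unchanged). So its area = 48.98 mm². Layer 82 is larger (252.99 vs 48.98 mm²).

layer 82 (z = 8.2 mm)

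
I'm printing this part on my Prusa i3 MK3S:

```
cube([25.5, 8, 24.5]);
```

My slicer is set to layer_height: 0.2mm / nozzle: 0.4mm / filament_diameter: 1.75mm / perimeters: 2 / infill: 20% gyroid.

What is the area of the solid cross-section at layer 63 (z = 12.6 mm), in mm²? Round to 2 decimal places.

At z = 12.6 mm: the 25.5×8 cube contributes its full rectangle (area 204.00 mm²). Overall, the cross-section is a single solid region. Net area = 204.00 mm².

204.00 mm²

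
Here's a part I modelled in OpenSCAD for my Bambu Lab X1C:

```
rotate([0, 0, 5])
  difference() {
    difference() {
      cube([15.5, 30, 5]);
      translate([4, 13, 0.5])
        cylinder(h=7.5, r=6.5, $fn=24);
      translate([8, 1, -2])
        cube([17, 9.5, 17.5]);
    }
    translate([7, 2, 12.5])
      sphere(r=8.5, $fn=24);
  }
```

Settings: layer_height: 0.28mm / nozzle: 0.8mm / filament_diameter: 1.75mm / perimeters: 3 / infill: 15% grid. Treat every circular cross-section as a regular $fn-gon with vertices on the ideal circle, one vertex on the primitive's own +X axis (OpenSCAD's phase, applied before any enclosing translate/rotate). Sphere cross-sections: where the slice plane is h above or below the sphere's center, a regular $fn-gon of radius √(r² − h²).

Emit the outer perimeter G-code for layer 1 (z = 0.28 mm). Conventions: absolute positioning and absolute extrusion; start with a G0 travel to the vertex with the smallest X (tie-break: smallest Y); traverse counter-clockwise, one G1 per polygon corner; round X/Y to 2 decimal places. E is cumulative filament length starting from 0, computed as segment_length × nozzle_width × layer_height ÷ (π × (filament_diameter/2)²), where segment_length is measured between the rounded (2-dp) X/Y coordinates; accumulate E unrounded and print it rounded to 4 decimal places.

At z = 0.28 mm: the cube (footprint 15.5×30) is included at this height; the cylinder at (4, 13) does not reach this height (z outside [0.5, 8]); the cube at (8, 1) is present — its section is the full 17×9.5 rectangle; Subtracting the remaining from the first: starting from the 15.5×30 cube, the 17×9.5 cube at (8, 1) partially overlaps it — only the 71.25 mm² overlap (of its 161.50 mm²) is removed, clipping the outline — 1 connected region; the sphere at (7, 2) is absent (|z−center|=12.220 > r=8.5); Subtracting the remaining from the first: none of the subtracted shapes is present at this height, so that combined region is unchanged — 1 connected region; (whole slice rotated 5° about Z — lengths, areas and connectivity unchanged). The outline is a single polygon with 8 vertices. Extrusion per mm of travel: 0.8 × 0.28 / (π × 0.875²) = 0.093128. Accumulating E over each segment gives final E = 9.8738.

G0 X-2.61 Y29.89 Z0.28
G1 X0.00 Y0.00 E2.7942
G1 X15.44 Y1.35 E4.2376
G1 X15.35 Y2.35 E4.3311
G1 X7.88 Y1.69 E5.0295
G1 X7.05 Y11.16 E5.9148
G1 X14.53 Y11.81 E6.6140
G1 X12.83 Y31.24 E8.4304
G1 X-2.61 Y29.89 E9.8738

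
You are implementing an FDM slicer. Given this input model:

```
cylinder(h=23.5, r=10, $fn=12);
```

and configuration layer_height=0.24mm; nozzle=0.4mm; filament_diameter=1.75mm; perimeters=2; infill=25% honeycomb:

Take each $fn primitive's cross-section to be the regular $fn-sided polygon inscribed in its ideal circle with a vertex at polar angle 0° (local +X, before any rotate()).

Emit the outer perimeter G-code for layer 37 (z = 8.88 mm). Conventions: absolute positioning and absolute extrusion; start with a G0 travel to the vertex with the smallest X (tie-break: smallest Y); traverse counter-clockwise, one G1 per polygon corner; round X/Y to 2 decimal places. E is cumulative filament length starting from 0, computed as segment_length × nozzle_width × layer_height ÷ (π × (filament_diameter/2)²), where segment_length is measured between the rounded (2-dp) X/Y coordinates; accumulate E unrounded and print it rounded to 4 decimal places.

At z = 8.88 mm: the cylinder: section is a regular 12-gon, circumradius r=10. The outline is a single polygon with 12 vertices. Extrusion per mm of travel: 0.4 × 0.24 / (π × 0.875²) = 0.039912. Accumulating E over each segment gives final E = 2.4792.

G0 X-10.00 Y0.00 Z8.88
G1 X-8.66 Y-5.00 E0.2066
G1 X-5.00 Y-8.66 E0.4132
G1 X0.00 Y-10.00 E0.6198
G1 X5.00 Y-8.66 E0.8264
G1 X8.66 Y-5.00 E1.0330
G1 X10.00 Y0.00 E1.2396
G1 X8.66 Y5.00 E1.4462
G1 X5.00 Y8.66 E1.6528
G1 X0.00 Y10.00 E1.8594
G1 X-5.00 Y8.66 E2.0660
G1 X-8.66 Y5.00 E2.2726
G1 X-10.00 Y0.00 E2.4792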